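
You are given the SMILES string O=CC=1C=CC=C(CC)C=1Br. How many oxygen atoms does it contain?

Scan the SMILES for O atoms (remember two-letter symbols like Cl and Br are single atoms).
Oxygen count: 1.

1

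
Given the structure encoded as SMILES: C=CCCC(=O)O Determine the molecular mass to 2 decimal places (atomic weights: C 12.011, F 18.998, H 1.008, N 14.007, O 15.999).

First, the molecular formula is C5H8O2 (counting implicit H from valence).
  C: 5 × 12.011 = 60.055
  H: 8 × 1.008 = 8.064
  O: 2 × 15.999 = 31.998
Sum: 5×12.011 + 8×1.008 + 2×15.999 = 100.117 → 100.12 g/mol.

100.12 g/mol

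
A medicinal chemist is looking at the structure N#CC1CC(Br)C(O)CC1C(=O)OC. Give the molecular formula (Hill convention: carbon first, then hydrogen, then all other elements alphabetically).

Walk through each heavy atom and fill implicit hydrogens from standard valence (C 4, N 3, O 2, S 2, halogen 1):
  atom 1: N, bond orders sum to 3 (valence 3) → 0 H
  atom 2: C, bond orders sum to 4 (valence 4) → 0 H
  atom 3: C, bond orders sum to 3 (valence 4) → 1 H
  atom 4: C, bond orders sum to 2 (valence 4) → 2 H
  atom 5: C, bond orders sum to 3 (valence 4) → 1 H
  atom 6: Br (halogen, monovalent) → 0 H
  atom 7: C, bond orders sum to 3 (valence 4) → 1 H
  atom 8: O, bond orders sum to 1 (valence 2) → 1 H
  atom 9: C, bond orders sum to 2 (valence 4) → 2 H
  atom 10: C, bond orders sum to 3 (valence 4) → 1 H
  atom 11: C, bond orders sum to 4 (valence 4) → 0 H
  atom 12: O, bond orders sum to 2 (valence 2) → 0 H
  atom 13: O, bond orders sum to 2 (valence 2) → 0 H
  atom 14: C, bond orders sum to 1 (valence 4) → 3 H
Totals → C:9, H:12, Br:1, N:1, O:3.

C9H12BrNO3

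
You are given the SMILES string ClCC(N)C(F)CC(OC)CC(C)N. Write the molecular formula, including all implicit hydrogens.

Walk through each heavy atom and fill implicit hydrogens from standard valence (C 4, N 3, O 2, S 2, halogen 1):
  atom 1: Cl (halogen, monovalent) → 0 H
  atom 2: C, bond orders sum to 2 (valence 4) → 2 H
  atom 3: C, bond orders sum to 3 (valence 4) → 1 H
  atom 4: N, bond orders sum to 1 (valence 3) → 2 H
  atom 5: C, bond orders sum to 3 (valence 4) → 1 H
  atom 6: F (halogen, monovalent) → 0 H
  atom 7: C, bond orders sum to 2 (valence 4) → 2 H
  atom 8: C, bond orders sum to 3 (valence 4) → 1 H
  atom 9: O, bond orders sum to 2 (valence 2) → 0 H
  atom 10: C, bond orders sum to 1 (valence 4) → 3 H
  atom 11: C, bond orders sum to 2 (valence 4) → 2 H
  atom 12: C, bond orders sum to 3 (valence 4) → 1 H
  atom 13: C, bond orders sum to 1 (valence 4) → 3 H
  atom 14: N, bond orders sum to 1 (valence 3) → 2 H
Totals → C:9, H:20, Cl:1, F:1, N:2, O:1.

C9H20ClFN2O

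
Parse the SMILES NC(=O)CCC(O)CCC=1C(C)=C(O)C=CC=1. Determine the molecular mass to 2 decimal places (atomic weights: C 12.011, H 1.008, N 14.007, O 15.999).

237.30 g/mol

First, the molecular formula is C13H19NO3 (counting implicit H from valence).
  C: 13 × 12.011 = 156.143
  H: 19 × 1.008 = 19.152
  N: 1 × 14.007 = 14.007
  O: 3 × 15.999 = 47.997
Sum: 13×12.011 + 19×1.008 + 1×14.007 + 3×15.999 = 237.299 → 237.30 g/mol.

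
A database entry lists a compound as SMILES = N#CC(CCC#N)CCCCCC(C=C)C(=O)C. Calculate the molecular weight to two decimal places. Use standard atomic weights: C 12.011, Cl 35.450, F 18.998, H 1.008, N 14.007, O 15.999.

246.35 g/mol

First, the molecular formula is C15H22N2O (counting implicit H from valence).
  C: 15 × 12.011 = 180.165
  H: 22 × 1.008 = 22.176
  N: 2 × 14.007 = 28.014
  O: 1 × 15.999 = 15.999
Sum: 15×12.011 + 22×1.008 + 2×14.007 + 1×15.999 = 246.354 → 246.35 g/mol.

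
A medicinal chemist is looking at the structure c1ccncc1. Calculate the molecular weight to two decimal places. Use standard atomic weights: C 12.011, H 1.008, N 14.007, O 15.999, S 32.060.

79.10 g/mol

First, the molecular formula is C5H5N (counting implicit H from valence).
  C: 5 × 12.011 = 60.055
  H: 5 × 1.008 = 5.040
  N: 1 × 14.007 = 14.007
Sum: 5×12.011 + 5×1.008 + 1×14.007 = 79.102 → 79.10 g/mol.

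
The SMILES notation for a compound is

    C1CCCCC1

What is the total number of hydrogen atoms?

Walk through each heavy atom and fill implicit hydrogens from standard valence (C 4, N 3, O 2, S 2, halogen 1):
  atom 1: C, bond orders sum to 2 (valence 4) → 2 H
  atom 2: C, bond orders sum to 2 (valence 4) → 2 H
  atom 3: C, bond orders sum to 2 (valence 4) → 2 H
  atom 4: C, bond orders sum to 2 (valence 4) → 2 H
  atom 5: C, bond orders sum to 2 (valence 4) → 2 H
  atom 6: C, bond orders sum to 2 (valence 4) → 2 H
Total hydrogens: 12.

12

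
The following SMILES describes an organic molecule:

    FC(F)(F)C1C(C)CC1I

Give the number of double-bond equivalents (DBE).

1

Molecular formula: C6H8F3I.
DoU = (2C + 2 + N − H − X) / 2, where X is the halogen count and O/S are ignored.
    = (2·6 + 2 + 0 − 8 − 4) / 2 = 2 / 2 = 1.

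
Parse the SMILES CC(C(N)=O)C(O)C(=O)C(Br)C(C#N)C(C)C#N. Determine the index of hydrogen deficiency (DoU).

6

Degree of unsaturation = (number of rings) + (number of π bonds).
Ring closures in the SMILES: 0.
π bonds: 2 double bonds (each 1 DoU), 2 triple bonds (each 2 DoU) → 6 DoU from unsaturation.
Total DoU = 0 + 6 = 6.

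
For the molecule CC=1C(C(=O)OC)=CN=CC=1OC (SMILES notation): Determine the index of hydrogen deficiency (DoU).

5

Molecular formula: C9H11NO3.
DoU = (2C + 2 + N − H − X) / 2, where X is the halogen count and O/S are ignored.
    = (2·9 + 2 + 1 − 11 − 0) / 2 = 10 / 2 = 5.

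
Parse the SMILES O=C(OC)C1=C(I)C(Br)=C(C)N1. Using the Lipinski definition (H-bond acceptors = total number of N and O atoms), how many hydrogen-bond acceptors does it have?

3

N atoms: 1; O atoms: 2.
Lipinski HBA = 1 + 2 = 3.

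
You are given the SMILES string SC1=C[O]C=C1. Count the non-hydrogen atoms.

6

Every atom symbol written in the SMILES (organic subset) is one heavy atom; implicit H are not written.
Heavy atoms by element → C:4, O:1, S:1.
Total: 6.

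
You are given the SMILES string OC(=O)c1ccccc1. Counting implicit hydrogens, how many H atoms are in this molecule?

Walk through each heavy atom and fill implicit hydrogens from standard valence (C 4, N 3, O 2, S 2, halogen 1); for lowercase aromatic atoms, an aromatic c carries 1 H when it has two neighbours and 0 H with three, and aromatic n carries 0 H:
  atom 1: O, bond orders sum to 1 (valence 2) → 1 H
  atom 2: C, bond orders sum to 4 (valence 4) → 0 H
  atom 3: O, bond orders sum to 2 (valence 2) → 0 H
  atom 4: aromatic c, 3 neighbours → 0 H
  atom 5: aromatic c, 2 neighbours → 1 H
  atom 6: aromatic c, 2 neighbours → 1 H
  atom 7: aromatic c, 2 neighbours → 1 H
  atom 8: aromatic c, 2 neighbours → 1 H
  atom 9: aromatic c, 2 neighbours → 1 H
Total hydrogens: 6.

6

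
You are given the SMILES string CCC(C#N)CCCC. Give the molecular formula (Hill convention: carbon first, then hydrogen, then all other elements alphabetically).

C8H15N

Walk through each heavy atom and fill implicit hydrogens from standard valence (C 4, N 3, O 2, S 2, halogen 1):
  atom 1: C, bond orders sum to 1 (valence 4) → 3 H
  atom 2: C, bond orders sum to 2 (valence 4) → 2 H
  atom 3: C, bond orders sum to 3 (valence 4) → 1 H
  atom 4: C, bond orders sum to 4 (valence 4) → 0 H
  atom 5: N, bond orders sum to 3 (valence 3) → 0 H
  atom 6: C, bond orders sum to 2 (valence 4) → 2 H
  atom 7: C, bond orders sum to 2 (valence 4) → 2 H
  atom 8: C, bond orders sum to 2 (valence 4) → 2 H
  atom 9: C, bond orders sum to 1 (valence 4) → 3 H
Totals → C:8, H:15, N:1.
In Hill order: C8H15N.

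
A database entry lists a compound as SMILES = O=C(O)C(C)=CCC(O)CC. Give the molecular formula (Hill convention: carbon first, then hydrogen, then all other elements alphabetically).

C8H14O3

Walk through each heavy atom and fill implicit hydrogens from standard valence (C 4, N 3, O 2, S 2, halogen 1):
  atom 1: O, bond orders sum to 2 (valence 2) → 0 H
  atom 2: C, bond orders sum to 4 (valence 4) → 0 H
  atom 3: O, bond orders sum to 1 (valence 2) → 1 H
  atom 4: C, bond orders sum to 4 (valence 4) → 0 H
  atom 5: C, bond orders sum to 1 (valence 4) → 3 H
  atom 6: C, bond orders sum to 3 (valence 4) → 1 H
  atom 7: C, bond orders sum to 2 (valence 4) → 2 H
  atom 8: C, bond orders sum to 3 (valence 4) → 1 H
  atom 9: O, bond orders sum to 1 (valence 2) → 1 H
  atom 10: C, bond orders sum to 2 (valence 4) → 2 H
  atom 11: C, bond orders sum to 1 (valence 4) → 3 H
Totals → C:8, H:14, O:3.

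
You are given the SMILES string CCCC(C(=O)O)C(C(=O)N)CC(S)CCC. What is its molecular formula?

C12H23NO3S

Walk through each heavy atom and fill implicit hydrogens from standard valence (C 4, N 3, O 2, S 2, halogen 1):
  atom 1: C, bond orders sum to 1 (valence 4) → 3 H
  atom 2: C, bond orders sum to 2 (valence 4) → 2 H
  atom 3: C, bond orders sum to 2 (valence 4) → 2 H
  atom 4: C, bond orders sum to 3 (valence 4) → 1 H
  atom 5: C, bond orders sum to 4 (valence 4) → 0 H
  atom 6: O, bond orders sum to 2 (valence 2) → 0 H
  atom 7: O, bond orders sum to 1 (valence 2) → 1 H
  atom 8: C, bond orders sum to 3 (valence 4) → 1 H
  atom 9: C, bond orders sum to 4 (valence 4) → 0 H
  atom 10: O, bond orders sum to 2 (valence 2) → 0 H
  atom 11: N, bond orders sum to 1 (valence 3) → 2 H
  atom 12: C, bond orders sum to 2 (valence 4) → 2 H
  atom 13: C, bond orders sum to 3 (valence 4) → 1 H
  atom 14: S, bond orders sum to 1 (valence 2) → 1 H
  atom 15: C, bond orders sum to 2 (valence 4) → 2 H
  atom 16: C, bond orders sum to 2 (valence 4) → 2 H
  atom 17: C, bond orders sum to 1 (valence 4) → 3 H
Totals → C:12, H:23, N:1, O:3, S:1.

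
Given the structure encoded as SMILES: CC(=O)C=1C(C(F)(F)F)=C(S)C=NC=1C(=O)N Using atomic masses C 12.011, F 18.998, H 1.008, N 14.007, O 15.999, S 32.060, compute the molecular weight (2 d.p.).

264.22 g/mol

First, the molecular formula is C9H7F3N2O2S (counting implicit H from valence).
  C: 9 × 12.011 = 108.099
  F: 3 × 18.998 = 56.994
  H: 7 × 1.008 = 7.056
  N: 2 × 14.007 = 28.014
  O: 2 × 15.999 = 31.998
  S: 1 × 32.060 = 32.060
Sum: 9×12.011 + 3×18.998 + 7×1.008 + 2×14.007 + 2×15.999 + 1×32.060 = 264.221 → 264.22 g/mol.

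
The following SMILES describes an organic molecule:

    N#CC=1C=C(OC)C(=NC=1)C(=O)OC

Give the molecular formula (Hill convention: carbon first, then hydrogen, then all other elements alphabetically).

C9H8N2O3

Walk through each heavy atom and fill implicit hydrogens from standard valence (C 4, N 3, O 2, S 2, halogen 1):
  atom 1: N, bond orders sum to 3 (valence 3) → 0 H
  atom 2: C, bond orders sum to 4 (valence 4) → 0 H
  atom 3: C, bond orders sum to 4 (valence 4) → 0 H
  atom 4: C, bond orders sum to 3 (valence 4) → 1 H
  atom 5: C, bond orders sum to 4 (valence 4) → 0 H
  atom 6: O, bond orders sum to 2 (valence 2) → 0 H
  atom 7: C, bond orders sum to 1 (valence 4) → 3 H
  atom 8: C, bond orders sum to 4 (valence 4) → 0 H
  atom 9: N, bond orders sum to 3 (valence 3) → 0 H
  atom 10: C, bond orders sum to 3 (valence 4) → 1 H
  atom 11: C, bond orders sum to 4 (valence 4) → 0 H
  atom 12: O, bond orders sum to 2 (valence 2) → 0 H
  atom 13: O, bond orders sum to 2 (valence 2) → 0 H
  atom 14: C, bond orders sum to 1 (valence 4) → 3 H
Totals → C:9, H:8, N:2, O:3.
In Hill order: C9H8N2O3.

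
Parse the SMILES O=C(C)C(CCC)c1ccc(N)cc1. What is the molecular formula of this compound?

C12H17NO

Walk through each heavy atom and fill implicit hydrogens from standard valence (C 4, N 3, O 2, S 2, halogen 1); for lowercase aromatic atoms, an aromatic c carries 1 H when it has two neighbours and 0 H with three, and aromatic n carries 0 H:
  atom 1: O, bond orders sum to 2 (valence 2) → 0 H
  atom 2: C, bond orders sum to 4 (valence 4) → 0 H
  atom 3: C, bond orders sum to 1 (valence 4) → 3 H
  atom 4: C, bond orders sum to 3 (valence 4) → 1 H
  atom 5: C, bond orders sum to 2 (valence 4) → 2 H
  atom 6: C, bond orders sum to 2 (valence 4) → 2 H
  atom 7: C, bond orders sum to 1 (valence 4) → 3 H
  atom 8: aromatic c, 3 neighbours → 0 H
  atom 9: aromatic c, 2 neighbours → 1 H
  atom 10: aromatic c, 2 neighbours → 1 H
  atom 11: aromatic c, 3 neighbours → 0 H
  atom 12: N, bond orders sum to 1 (valence 3) → 2 H
  atom 13: aromatic c, 2 neighbours → 1 H
  atom 14: aromatic c, 2 neighbours → 1 H
Totals → C:12, H:17, N:1, O:1.
In Hill order: C12H17NO.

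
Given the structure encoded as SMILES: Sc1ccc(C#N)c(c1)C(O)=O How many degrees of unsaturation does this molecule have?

Molecular formula: C8H5NO2S.
DoU = (2C + 2 + N − H − X) / 2, where X is the halogen count and O/S are ignored.
    = (2·8 + 2 + 1 − 5 − 0) / 2 = 14 / 2 = 7.

7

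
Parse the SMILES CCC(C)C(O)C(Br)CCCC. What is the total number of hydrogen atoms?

Walk through each heavy atom and fill implicit hydrogens from standard valence (C 4, N 3, O 2, S 2, halogen 1):
  atom 1: C, bond orders sum to 1 (valence 4) → 3 H
  atom 2: C, bond orders sum to 2 (valence 4) → 2 H
  atom 3: C, bond orders sum to 3 (valence 4) → 1 H
  atom 4: C, bond orders sum to 1 (valence 4) → 3 H
  atom 5: C, bond orders sum to 3 (valence 4) → 1 H
  atom 6: O, bond orders sum to 1 (valence 2) → 1 H
  atom 7: C, bond orders sum to 3 (valence 4) → 1 H
  atom 8: Br (halogen, monovalent) → 0 H
  atom 9: C, bond orders sum to 2 (valence 4) → 2 H
  atom 10: C, bond orders sum to 2 (valence 4) → 2 H
  atom 11: C, bond orders sum to 2 (valence 4) → 2 H
  atom 12: C, bond orders sum to 1 (valence 4) → 3 H
Total hydrogens: 21.

21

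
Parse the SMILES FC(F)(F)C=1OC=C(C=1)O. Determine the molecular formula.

Walk through each heavy atom and fill implicit hydrogens from standard valence (C 4, N 3, O 2, S 2, halogen 1):
  atom 1: F (halogen, monovalent) → 0 H
  atom 2: C, bond orders sum to 4 (valence 4) → 0 H
  atom 3: F (halogen, monovalent) → 0 H
  atom 4: F (halogen, monovalent) → 0 H
  atom 5: C, bond orders sum to 4 (valence 4) → 0 H
  atom 6: O, bond orders sum to 2 (valence 2) → 0 H
  atom 7: C, bond orders sum to 3 (valence 4) → 1 H
  atom 8: C, bond orders sum to 4 (valence 4) → 0 H
  atom 9: C, bond orders sum to 3 (valence 4) → 1 H
  atom 10: O, bond orders sum to 1 (valence 2) → 1 H
Totals → C:5, H:3, F:3, O:2.
In Hill order: C5H3F3O2.

C5H3F3O2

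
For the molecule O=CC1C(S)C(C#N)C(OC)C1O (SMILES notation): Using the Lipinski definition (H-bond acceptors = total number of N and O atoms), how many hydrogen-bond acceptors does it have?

N atoms: 1; O atoms: 3.
Lipinski HBA = 1 + 3 = 4.

4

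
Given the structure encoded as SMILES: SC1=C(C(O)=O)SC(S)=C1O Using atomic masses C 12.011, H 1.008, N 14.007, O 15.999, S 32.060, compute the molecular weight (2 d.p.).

First, the molecular formula is C5H4O3S3 (counting implicit H from valence).
  C: 5 × 12.011 = 60.055
  H: 4 × 1.008 = 4.032
  O: 3 × 15.999 = 47.997
  S: 3 × 32.060 = 96.180
Sum: 5×12.011 + 4×1.008 + 3×15.999 + 3×32.060 = 208.264 → 208.26 g/mol.

208.26 g/mol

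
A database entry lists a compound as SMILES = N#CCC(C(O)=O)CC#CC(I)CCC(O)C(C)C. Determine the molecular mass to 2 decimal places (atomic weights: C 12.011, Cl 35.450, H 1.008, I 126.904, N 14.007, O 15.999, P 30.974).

377.22 g/mol

First, the molecular formula is C14H20INO3 (counting implicit H from valence).
  C: 14 × 12.011 = 168.154
  H: 20 × 1.008 = 20.160
  I: 1 × 126.904 = 126.904
  N: 1 × 14.007 = 14.007
  O: 3 × 15.999 = 47.997
Sum: 14×12.011 + 20×1.008 + 1×126.904 + 1×14.007 + 3×15.999 = 377.222 → 377.22 g/mol.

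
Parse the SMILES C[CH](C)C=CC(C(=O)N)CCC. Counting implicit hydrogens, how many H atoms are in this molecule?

19

Walk through each heavy atom and fill implicit hydrogens from standard valence (C 4, N 3, O 2, S 2, halogen 1):
  atom 1: C, bond orders sum to 1 (valence 4) → 3 H
  atom 2: C with explicit H count 1
  atom 3: C, bond orders sum to 1 (valence 4) → 3 H
  atom 4: C, bond orders sum to 3 (valence 4) → 1 H
  atom 5: C, bond orders sum to 3 (valence 4) → 1 H
  atom 6: C, bond orders sum to 3 (valence 4) → 1 H
  atom 7: C, bond orders sum to 4 (valence 4) → 0 H
  atom 8: O, bond orders sum to 2 (valence 2) → 0 H
  atom 9: N, bond orders sum to 1 (valence 3) → 2 H
  atom 10: C, bond orders sum to 2 (valence 4) → 2 H
  atom 11: C, bond orders sum to 2 (valence 4) → 2 H
  atom 12: C, bond orders sum to 1 (valence 4) → 3 H
Total hydrogens: 19.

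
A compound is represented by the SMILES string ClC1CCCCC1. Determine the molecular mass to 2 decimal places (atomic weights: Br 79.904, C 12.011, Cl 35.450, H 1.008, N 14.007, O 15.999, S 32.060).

First, the molecular formula is C6H11Cl (counting implicit H from valence).
  C: 6 × 12.011 = 72.066
  Cl: 1 × 35.450 = 35.450
  H: 11 × 1.008 = 11.088
Sum: 6×12.011 + 1×35.450 + 11×1.008 = 118.604 → 118.60 g/mol.

118.60 g/mol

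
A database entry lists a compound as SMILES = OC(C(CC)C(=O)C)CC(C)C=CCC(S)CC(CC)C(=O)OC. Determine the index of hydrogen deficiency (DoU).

3

Molecular formula: C19H34O4S.
DoU = (2C + 2 + N − H − X) / 2, where X is the halogen count and O/S are ignored.
    = (2·19 + 2 + 0 − 34 − 0) / 2 = 6 / 2 = 3.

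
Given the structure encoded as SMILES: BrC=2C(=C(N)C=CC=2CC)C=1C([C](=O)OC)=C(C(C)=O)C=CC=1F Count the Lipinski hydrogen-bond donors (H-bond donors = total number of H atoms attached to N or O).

Donors: find every N or O and count the H atoms it carries.
  atom 5 (N): bond orders sum to 1 → 2 H
  atom 14 (O): bond orders sum to 2 → 0 H
  atom 15 (O): bond orders sum to 2 → 0 H
  atom 20 (O): bond orders sum to 2 → 0 H
Lipinski HBD = 2.

2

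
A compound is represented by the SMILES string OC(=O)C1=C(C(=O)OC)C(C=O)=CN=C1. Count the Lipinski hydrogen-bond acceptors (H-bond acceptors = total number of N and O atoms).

N atoms: 1; O atoms: 5.
Lipinski HBA = 1 + 5 = 6.

6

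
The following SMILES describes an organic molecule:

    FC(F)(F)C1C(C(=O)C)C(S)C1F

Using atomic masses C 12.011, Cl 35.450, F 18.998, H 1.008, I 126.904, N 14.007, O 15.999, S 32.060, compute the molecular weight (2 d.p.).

First, the molecular formula is C7H8F4OS (counting implicit H from valence).
  C: 7 × 12.011 = 84.077
  F: 4 × 18.998 = 75.992
  H: 8 × 1.008 = 8.064
  O: 1 × 15.999 = 15.999
  S: 1 × 32.060 = 32.060
Sum: 7×12.011 + 4×18.998 + 8×1.008 + 1×15.999 + 1×32.060 = 216.192 → 216.19 g/mol.

216.19 g/mol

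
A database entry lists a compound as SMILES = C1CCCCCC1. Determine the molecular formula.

C7H14

Walk through each heavy atom and fill implicit hydrogens from standard valence (C 4, N 3, O 2, S 2, halogen 1):
  atom 1: C, bond orders sum to 2 (valence 4) → 2 H
  atom 2: C, bond orders sum to 2 (valence 4) → 2 H
  atom 3: C, bond orders sum to 2 (valence 4) → 2 H
  atom 4: C, bond orders sum to 2 (valence 4) → 2 H
  atom 5: C, bond orders sum to 2 (valence 4) → 2 H
  atom 6: C, bond orders sum to 2 (valence 4) → 2 H
  atom 7: C, bond orders sum to 2 (valence 4) → 2 H
Totals → C:7, H:14.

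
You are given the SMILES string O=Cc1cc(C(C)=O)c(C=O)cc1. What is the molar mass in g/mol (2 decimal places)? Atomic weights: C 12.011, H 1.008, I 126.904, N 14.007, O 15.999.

176.17 g/mol

First, the molecular formula is C10H8O3 (counting implicit H from valence).
  C: 10 × 12.011 = 120.110
  H: 8 × 1.008 = 8.064
  O: 3 × 15.999 = 47.997
Sum: 10×12.011 + 8×1.008 + 3×15.999 = 176.171 → 176.17 g/mol.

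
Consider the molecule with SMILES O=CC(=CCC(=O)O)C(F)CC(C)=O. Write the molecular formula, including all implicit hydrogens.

Walk through each heavy atom and fill implicit hydrogens from standard valence (C 4, N 3, O 2, S 2, halogen 1):
  atom 1: O, bond orders sum to 2 (valence 2) → 0 H
  atom 2: C, bond orders sum to 3 (valence 4) → 1 H
  atom 3: C, bond orders sum to 4 (valence 4) → 0 H
  atom 4: C, bond orders sum to 3 (valence 4) → 1 H
  atom 5: C, bond orders sum to 2 (valence 4) → 2 H
  atom 6: C, bond orders sum to 4 (valence 4) → 0 H
  atom 7: O, bond orders sum to 2 (valence 2) → 0 H
  atom 8: O, bond orders sum to 1 (valence 2) → 1 H
  atom 9: C, bond orders sum to 3 (valence 4) → 1 H
  atom 10: F (halogen, monovalent) → 0 H
  atom 11: C, bond orders sum to 2 (valence 4) → 2 H
  atom 12: C, bond orders sum to 4 (valence 4) → 0 H
  atom 13: C, bond orders sum to 1 (valence 4) → 3 H
  atom 14: O, bond orders sum to 2 (valence 2) → 0 H
Totals → C:9, H:11, F:1, O:4.
In Hill order: C9H11FO4.

C9H11FO4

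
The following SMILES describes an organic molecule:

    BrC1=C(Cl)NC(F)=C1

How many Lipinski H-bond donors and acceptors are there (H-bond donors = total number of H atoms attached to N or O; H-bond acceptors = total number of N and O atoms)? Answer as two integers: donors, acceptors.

Donors: find every N or O and count the H atoms it carries.
  atom 5 (N): bond orders sum to 2 → 1 H
Lipinski HBD = 1.
Acceptors: N atoms = 1, O atoms = 0 → HBA = 1.

1, 1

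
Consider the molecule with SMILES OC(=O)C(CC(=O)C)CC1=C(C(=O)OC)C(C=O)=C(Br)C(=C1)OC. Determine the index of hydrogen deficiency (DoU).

Molecular formula: C16H17BrO7.
DoU = (2C + 2 + N − H − X) / 2, where X is the halogen count and O/S are ignored.
    = (2·16 + 2 + 0 − 17 − 1) / 2 = 16 / 2 = 8.

8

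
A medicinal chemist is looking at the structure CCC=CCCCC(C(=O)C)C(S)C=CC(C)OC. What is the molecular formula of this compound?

C16H28O2S

Walk through each heavy atom and fill implicit hydrogens from standard valence (C 4, N 3, O 2, S 2, halogen 1):
  atom 1: C, bond orders sum to 1 (valence 4) → 3 H
  atom 2: C, bond orders sum to 2 (valence 4) → 2 H
  atom 3: C, bond orders sum to 3 (valence 4) → 1 H
  atom 4: C, bond orders sum to 3 (valence 4) → 1 H
  atom 5: C, bond orders sum to 2 (valence 4) → 2 H
  atom 6: C, bond orders sum to 2 (valence 4) → 2 H
  atom 7: C, bond orders sum to 2 (valence 4) → 2 H
  atom 8: C, bond orders sum to 3 (valence 4) → 1 H
  atom 9: C, bond orders sum to 4 (valence 4) → 0 H
  atom 10: O, bond orders sum to 2 (valence 2) → 0 H
  atom 11: C, bond orders sum to 1 (valence 4) → 3 H
  atom 12: C, bond orders sum to 3 (valence 4) → 1 H
  atom 13: S, bond orders sum to 1 (valence 2) → 1 H
  atom 14: C, bond orders sum to 3 (valence 4) → 1 H
  atom 15: C, bond orders sum to 3 (valence 4) → 1 H
  atom 16: C, bond orders sum to 3 (valence 4) → 1 H
  atom 17: C, bond orders sum to 1 (valence 4) → 3 H
  atom 18: O, bond orders sum to 2 (valence 2) → 0 H
  atom 19: C, bond orders sum to 1 (valence 4) → 3 H
Totals → C:16, H:28, O:2, S:1.
In Hill order: C16H28O2S.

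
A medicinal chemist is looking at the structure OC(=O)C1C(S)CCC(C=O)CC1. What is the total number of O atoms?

3

Scan the SMILES for O atoms (remember two-letter symbols like Cl and Br are single atoms).
Oxygen count: 3.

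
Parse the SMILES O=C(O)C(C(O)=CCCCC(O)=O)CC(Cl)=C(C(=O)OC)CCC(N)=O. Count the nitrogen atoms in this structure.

Scan the SMILES for N atoms (remember two-letter symbols like Cl and Br are single atoms).
Nitrogen count: 1.

1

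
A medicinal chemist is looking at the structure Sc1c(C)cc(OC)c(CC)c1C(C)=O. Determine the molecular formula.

Walk through each heavy atom and fill implicit hydrogens from standard valence (C 4, N 3, O 2, S 2, halogen 1); for lowercase aromatic atoms, an aromatic c carries 1 H when it has two neighbours and 0 H with three, and aromatic n carries 0 H:
  atom 1: S, bond orders sum to 1 (valence 2) → 1 H
  atom 2: aromatic c, 3 neighbours → 0 H
  atom 3: aromatic c, 3 neighbours → 0 H
  atom 4: C, bond orders sum to 1 (valence 4) → 3 H
  atom 5: aromatic c, 2 neighbours → 1 H
  atom 6: aromatic c, 3 neighbours → 0 H
  atom 7: O, bond orders sum to 2 (valence 2) → 0 H
  atom 8: C, bond orders sum to 1 (valence 4) → 3 H
  atom 9: aromatic c, 3 neighbours → 0 H
  atom 10: C, bond orders sum to 2 (valence 4) → 2 H
  atom 11: C, bond orders sum to 1 (valence 4) → 3 H
  atom 12: aromatic c, 3 neighbours → 0 H
  atom 13: C, bond orders sum to 4 (valence 4) → 0 H
  atom 14: C, bond orders sum to 1 (valence 4) → 3 H
  atom 15: O, bond orders sum to 2 (valence 2) → 0 H
Totals → C:12, H:16, O:2, S:1.
In Hill order: C12H16O2S.

C12H16O2S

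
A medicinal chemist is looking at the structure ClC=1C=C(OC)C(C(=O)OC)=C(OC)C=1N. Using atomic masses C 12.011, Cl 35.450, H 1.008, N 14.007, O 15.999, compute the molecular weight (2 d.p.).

245.66 g/mol

First, the molecular formula is C10H12ClNO4 (counting implicit H from valence).
  C: 10 × 12.011 = 120.110
  Cl: 1 × 35.450 = 35.450
  H: 12 × 1.008 = 12.096
  N: 1 × 14.007 = 14.007
  O: 4 × 15.999 = 63.996
Sum: 10×12.011 + 1×35.450 + 12×1.008 + 1×14.007 + 4×15.999 = 245.659 → 245.66 g/mol.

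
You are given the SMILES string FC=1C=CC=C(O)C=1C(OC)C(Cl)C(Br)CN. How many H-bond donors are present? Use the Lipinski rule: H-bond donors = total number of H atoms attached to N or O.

3

Donors: find every N or O and count the H atoms it carries.
  atom 7 (O): bond orders sum to 1 → 1 H
  atom 10 (O): bond orders sum to 2 → 0 H
  atom 17 (N): bond orders sum to 1 → 2 H
Lipinski HBD = 3.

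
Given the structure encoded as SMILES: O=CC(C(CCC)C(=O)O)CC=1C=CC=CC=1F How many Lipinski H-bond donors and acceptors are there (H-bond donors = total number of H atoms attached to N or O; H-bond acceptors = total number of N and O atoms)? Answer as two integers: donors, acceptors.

1, 3

Donors: find every N or O and count the H atoms it carries.
  atom 1 (O): bond orders sum to 2 → 0 H
  atom 9 (O): bond orders sum to 2 → 0 H
  atom 10 (O): bond orders sum to 1 → 1 H
Lipinski HBD = 1.
Acceptors: N atoms = 0, O atoms = 3 → HBA = 3.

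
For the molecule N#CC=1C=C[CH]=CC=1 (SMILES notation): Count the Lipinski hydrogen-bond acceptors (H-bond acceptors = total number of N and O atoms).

1

N atoms: 1; O atoms: 0.
Lipinski HBA = 1 + 0 = 1.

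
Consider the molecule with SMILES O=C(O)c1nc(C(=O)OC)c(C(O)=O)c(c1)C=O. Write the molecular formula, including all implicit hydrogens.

Walk through each heavy atom and fill implicit hydrogens from standard valence (C 4, N 3, O 2, S 2, halogen 1); for lowercase aromatic atoms, an aromatic c carries 1 H when it has two neighbours and 0 H with three, and aromatic n carries 0 H:
  atom 1: O, bond orders sum to 2 (valence 2) → 0 H
  atom 2: C, bond orders sum to 4 (valence 4) → 0 H
  atom 3: O, bond orders sum to 1 (valence 2) → 1 H
  atom 4: aromatic c, 3 neighbours → 0 H
  atom 5: aromatic n, 2 neighbours → 0 H
  atom 6: aromatic c, 3 neighbours → 0 H
  atom 7: C, bond orders sum to 4 (valence 4) → 0 H
  atom 8: O, bond orders sum to 2 (valence 2) → 0 H
  atom 9: O, bond orders sum to 2 (valence 2) → 0 H
  atom 10: C, bond orders sum to 1 (valence 4) → 3 H
  atom 11: aromatic c, 3 neighbours → 0 H
  atom 12: C, bond orders sum to 4 (valence 4) → 0 H
  atom 13: O, bond orders sum to 1 (valence 2) → 1 H
  atom 14: O, bond orders sum to 2 (valence 2) → 0 H
  atom 15: aromatic c, 3 neighbours → 0 H
  atom 16: aromatic c, 2 neighbours → 1 H
  atom 17: C, bond orders sum to 3 (valence 4) → 1 H
  atom 18: O, bond orders sum to 2 (valence 2) → 0 H
Totals → C:10, H:7, N:1, O:7.
In Hill order: C10H7NO7.

C10H7NO7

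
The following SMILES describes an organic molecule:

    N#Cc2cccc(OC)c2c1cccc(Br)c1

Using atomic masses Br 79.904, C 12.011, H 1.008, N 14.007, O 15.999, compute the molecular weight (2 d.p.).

First, the molecular formula is C14H10BrNO (counting implicit H from valence).
  Br: 1 × 79.904 = 79.904
  C: 14 × 12.011 = 168.154
  H: 10 × 1.008 = 10.080
  N: 1 × 14.007 = 14.007
  O: 1 × 15.999 = 15.999
Sum: 1×79.904 + 14×12.011 + 10×1.008 + 1×14.007 + 1×15.999 = 288.144 → 288.14 g/mol.

288.14 g/mol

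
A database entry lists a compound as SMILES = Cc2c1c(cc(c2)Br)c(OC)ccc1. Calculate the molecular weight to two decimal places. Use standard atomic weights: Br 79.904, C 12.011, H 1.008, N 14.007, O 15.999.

First, the molecular formula is C12H11BrO (counting implicit H from valence).
  Br: 1 × 79.904 = 79.904
  C: 12 × 12.011 = 144.132
  H: 11 × 1.008 = 11.088
  O: 1 × 15.999 = 15.999
Sum: 1×79.904 + 12×12.011 + 11×1.008 + 1×15.999 = 251.123 → 251.12 g/mol.

251.12 g/mol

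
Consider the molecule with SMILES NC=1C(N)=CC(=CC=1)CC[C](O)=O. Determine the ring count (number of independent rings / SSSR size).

In SMILES, each pair of matching ring-closure digits denotes one ring-closing bond; the number of such bonds equals the number of independent rings.
Ring-closure bonds here: 1.

1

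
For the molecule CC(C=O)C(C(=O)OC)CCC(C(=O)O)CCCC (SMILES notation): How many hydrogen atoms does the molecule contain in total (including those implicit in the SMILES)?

Walk through each heavy atom and fill implicit hydrogens from standard valence (C 4, N 3, O 2, S 2, halogen 1):
  atom 1: C, bond orders sum to 1 (valence 4) → 3 H
  atom 2: C, bond orders sum to 3 (valence 4) → 1 H
  atom 3: C, bond orders sum to 3 (valence 4) → 1 H
  atom 4: O, bond orders sum to 2 (valence 2) → 0 H
  atom 5: C, bond orders sum to 3 (valence 4) → 1 H
  atom 6: C, bond orders sum to 4 (valence 4) → 0 H
  atom 7: O, bond orders sum to 2 (valence 2) → 0 H
  atom 8: O, bond orders sum to 2 (valence 2) → 0 H
  atom 9: C, bond orders sum to 1 (valence 4) → 3 H
  atom 10: C, bond orders sum to 2 (valence 4) → 2 H
  atom 11: C, bond orders sum to 2 (valence 4) → 2 H
  atom 12: C, bond orders sum to 3 (valence 4) → 1 H
  atom 13: C, bond orders sum to 4 (valence 4) → 0 H
  atom 14: O, bond orders sum to 2 (valence 2) → 0 H
  atom 15: O, bond orders sum to 1 (valence 2) → 1 H
  atom 16: C, bond orders sum to 2 (valence 4) → 2 H
  atom 17: C, bond orders sum to 2 (valence 4) → 2 H
  atom 18: C, bond orders sum to 2 (valence 4) → 2 H
  atom 19: C, bond orders sum to 1 (valence 4) → 3 H
Total hydrogens: 24.

24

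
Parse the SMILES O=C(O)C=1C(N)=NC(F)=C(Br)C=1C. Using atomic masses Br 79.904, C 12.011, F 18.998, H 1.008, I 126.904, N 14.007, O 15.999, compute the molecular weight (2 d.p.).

249.04 g/mol

First, the molecular formula is C7H6BrFN2O2 (counting implicit H from valence).
  Br: 1 × 79.904 = 79.904
  C: 7 × 12.011 = 84.077
  F: 1 × 18.998 = 18.998
  H: 6 × 1.008 = 6.048
  N: 2 × 14.007 = 28.014
  O: 2 × 15.999 = 31.998
Sum: 1×79.904 + 7×12.011 + 1×18.998 + 6×1.008 + 2×14.007 + 2×15.999 = 249.039 → 249.04 g/mol.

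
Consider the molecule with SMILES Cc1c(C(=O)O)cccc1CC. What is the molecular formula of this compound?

C10H12O2

Walk through each heavy atom and fill implicit hydrogens from standard valence (C 4, N 3, O 2, S 2, halogen 1); for lowercase aromatic atoms, an aromatic c carries 1 H when it has two neighbours and 0 H with three, and aromatic n carries 0 H:
  atom 1: C, bond orders sum to 1 (valence 4) → 3 H
  atom 2: aromatic c, 3 neighbours → 0 H
  atom 3: aromatic c, 3 neighbours → 0 H
  atom 4: C, bond orders sum to 4 (valence 4) → 0 H
  atom 5: O, bond orders sum to 2 (valence 2) → 0 H
  atom 6: O, bond orders sum to 1 (valence 2) → 1 H
  atom 7: aromatic c, 2 neighbours → 1 H
  atom 8: aromatic c, 2 neighbours → 1 H
  atom 9: aromatic c, 2 neighbours → 1 H
  atom 10: aromatic c, 3 neighbours → 0 H
  atom 11: C, bond orders sum to 2 (valence 4) → 2 H
  atom 12: C, bond orders sum to 1 (valence 4) → 3 H
Totals → C:10, H:12, O:2.
In Hill order: C10H12O2.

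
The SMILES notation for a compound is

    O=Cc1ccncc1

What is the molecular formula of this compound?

Walk through each heavy atom and fill implicit hydrogens from standard valence (C 4, N 3, O 2, S 2, halogen 1); for lowercase aromatic atoms, an aromatic c carries 1 H when it has two neighbours and 0 H with three, and aromatic n carries 0 H:
  atom 1: O, bond orders sum to 2 (valence 2) → 0 H
  atom 2: C, bond orders sum to 3 (valence 4) → 1 H
  atom 3: aromatic c, 3 neighbours → 0 H
  atom 4: aromatic c, 2 neighbours → 1 H
  atom 5: aromatic c, 2 neighbours → 1 H
  atom 6: aromatic n, 2 neighbours → 0 H
  atom 7: aromatic c, 2 neighbours → 1 H
  atom 8: aromatic c, 2 neighbours → 1 H
Totals → C:6, H:5, N:1, O:1.
In Hill order: C6H5NO.

C6H5NO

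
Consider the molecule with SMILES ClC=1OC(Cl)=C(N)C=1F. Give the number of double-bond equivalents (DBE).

Molecular formula: C4H2Cl2FNO.
DoU = (2C + 2 + N − H − X) / 2, where X is the halogen count and O/S are ignored.
    = (2·4 + 2 + 1 − 2 − 3) / 2 = 6 / 2 = 3.

3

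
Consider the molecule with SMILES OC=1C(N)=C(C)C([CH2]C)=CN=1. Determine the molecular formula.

Walk through each heavy atom and fill implicit hydrogens from standard valence (C 4, N 3, O 2, S 2, halogen 1):
  atom 1: O, bond orders sum to 1 (valence 2) → 1 H
  atom 2: C, bond orders sum to 4 (valence 4) → 0 H
  atom 3: C, bond orders sum to 4 (valence 4) → 0 H
  atom 4: N, bond orders sum to 1 (valence 3) → 2 H
  atom 5: C, bond orders sum to 4 (valence 4) → 0 H
  atom 6: C, bond orders sum to 1 (valence 4) → 3 H
  atom 7: C, bond orders sum to 4 (valence 4) → 0 H
  atom 8: C with explicit H count 2
  atom 9: C, bond orders sum to 1 (valence 4) → 3 H
  atom 10: C, bond orders sum to 3 (valence 4) → 1 H
  atom 11: N, bond orders sum to 3 (valence 3) → 0 H
Totals → C:8, H:12, N:2, O:1.
In Hill order: C8H12N2O.

C8H12N2O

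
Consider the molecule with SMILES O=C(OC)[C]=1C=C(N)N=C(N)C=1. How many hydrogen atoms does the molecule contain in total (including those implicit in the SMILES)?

Walk through each heavy atom and fill implicit hydrogens from standard valence (C 4, N 3, O 2, S 2, halogen 1):
  atom 1: O, bond orders sum to 2 (valence 2) → 0 H
  atom 2: C, bond orders sum to 4 (valence 4) → 0 H
  atom 3: O, bond orders sum to 2 (valence 2) → 0 H
  atom 4: C, bond orders sum to 1 (valence 4) → 3 H
  atom 5: C with explicit H count 0
  atom 6: C, bond orders sum to 3 (valence 4) → 1 H
  atom 7: C, bond orders sum to 4 (valence 4) → 0 H
  atom 8: N, bond orders sum to 1 (valence 3) → 2 H
  atom 9: N, bond orders sum to 3 (valence 3) → 0 H
  atom 10: C, bond orders sum to 4 (valence 4) → 0 H
  atom 11: N, bond orders sum to 1 (valence 3) → 2 H
  atom 12: C, bond orders sum to 3 (valence 4) → 1 H
Total hydrogens: 9.

9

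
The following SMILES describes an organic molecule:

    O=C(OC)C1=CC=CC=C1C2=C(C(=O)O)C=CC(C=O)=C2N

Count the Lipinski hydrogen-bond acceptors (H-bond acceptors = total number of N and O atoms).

6

N atoms: 1; O atoms: 5.
Lipinski HBA = 1 + 5 = 6.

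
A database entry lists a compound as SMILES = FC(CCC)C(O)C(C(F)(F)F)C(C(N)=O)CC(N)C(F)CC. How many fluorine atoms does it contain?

Scan the SMILES for F atoms (remember two-letter symbols like Cl and Br are single atoms).
Fluorine count: 5.

5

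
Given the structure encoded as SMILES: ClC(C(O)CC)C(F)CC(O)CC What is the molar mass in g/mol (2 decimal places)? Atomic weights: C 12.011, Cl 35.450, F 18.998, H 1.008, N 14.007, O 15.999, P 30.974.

First, the molecular formula is C9H18ClFO2 (counting implicit H from valence).
  C: 9 × 12.011 = 108.099
  Cl: 1 × 35.450 = 35.450
  F: 1 × 18.998 = 18.998
  H: 18 × 1.008 = 18.144
  O: 2 × 15.999 = 31.998
Sum: 9×12.011 + 1×35.450 + 1×18.998 + 18×1.008 + 2×15.999 = 212.689 → 212.69 g/mol.

212.69 g/mol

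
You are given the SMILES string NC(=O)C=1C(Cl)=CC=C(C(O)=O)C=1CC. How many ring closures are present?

In SMILES, each pair of matching ring-closure digits denotes one ring-closing bond; the number of such bonds equals the number of independent rings.
Ring-closure bonds here: 1.

1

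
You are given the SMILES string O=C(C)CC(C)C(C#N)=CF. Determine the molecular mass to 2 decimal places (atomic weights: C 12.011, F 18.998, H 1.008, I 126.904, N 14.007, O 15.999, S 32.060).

First, the molecular formula is C8H10FNO (counting implicit H from valence).
  C: 8 × 12.011 = 96.088
  F: 1 × 18.998 = 18.998
  H: 10 × 1.008 = 10.080
  N: 1 × 14.007 = 14.007
  O: 1 × 15.999 = 15.999
Sum: 8×12.011 + 1×18.998 + 10×1.008 + 1×14.007 + 1×15.999 = 155.172 → 155.17 g/mol.

155.17 g/mol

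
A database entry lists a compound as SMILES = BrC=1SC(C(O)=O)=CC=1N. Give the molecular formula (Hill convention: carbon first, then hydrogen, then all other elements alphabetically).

C5H4BrNO2S

Walk through each heavy atom and fill implicit hydrogens from standard valence (C 4, N 3, O 2, S 2, halogen 1):
  atom 1: Br (halogen, monovalent) → 0 H
  atom 2: C, bond orders sum to 4 (valence 4) → 0 H
  atom 3: S, bond orders sum to 2 (valence 2) → 0 H
  atom 4: C, bond orders sum to 4 (valence 4) → 0 H
  atom 5: C, bond orders sum to 4 (valence 4) → 0 H
  atom 6: O, bond orders sum to 1 (valence 2) → 1 H
  atom 7: O, bond orders sum to 2 (valence 2) → 0 H
  atom 8: C, bond orders sum to 3 (valence 4) → 1 H
  atom 9: C, bond orders sum to 4 (valence 4) → 0 H
  atom 10: N, bond orders sum to 1 (valence 3) → 2 H
Totals → C:5, H:4, Br:1, N:1, O:2, S:1.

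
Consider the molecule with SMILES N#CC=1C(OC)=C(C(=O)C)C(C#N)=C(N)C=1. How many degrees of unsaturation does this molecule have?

Molecular formula: C11H9N3O2.
DoU = (2C + 2 + N − H − X) / 2, where X is the halogen count and O/S are ignored.
    = (2·11 + 2 + 3 − 9 − 0) / 2 = 18 / 2 = 9.

9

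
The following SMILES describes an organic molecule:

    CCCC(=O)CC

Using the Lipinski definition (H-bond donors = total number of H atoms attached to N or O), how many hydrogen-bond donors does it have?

0

Donors: find every N or O and count the H atoms it carries.
  atom 5 (O): bond orders sum to 2 → 0 H
Lipinski HBD = 0.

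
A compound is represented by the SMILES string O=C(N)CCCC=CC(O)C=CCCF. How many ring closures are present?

0

In SMILES, each pair of matching ring-closure digits denotes one ring-closing bond; the number of such bonds equals the number of independent rings.
Ring-closure bonds here: 0.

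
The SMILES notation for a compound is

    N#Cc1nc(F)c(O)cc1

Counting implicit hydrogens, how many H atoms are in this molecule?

Walk through each heavy atom and fill implicit hydrogens from standard valence (C 4, N 3, O 2, S 2, halogen 1); for lowercase aromatic atoms, an aromatic c carries 1 H when it has two neighbours and 0 H with three, and aromatic n carries 0 H:
  atom 1: N, bond orders sum to 3 (valence 3) → 0 H
  atom 2: C, bond orders sum to 4 (valence 4) → 0 H
  atom 3: aromatic c, 3 neighbours → 0 H
  atom 4: aromatic n, 2 neighbours → 0 H
  atom 5: aromatic c, 3 neighbours → 0 H
  atom 6: F (halogen, monovalent) → 0 H
  atom 7: aromatic c, 3 neighbours → 0 H
  atom 8: O, bond orders sum to 1 (valence 2) → 1 H
  atom 9: aromatic c, 2 neighbours → 1 H
  atom 10: aromatic c, 2 neighbours → 1 H
Total hydrogens: 3.

3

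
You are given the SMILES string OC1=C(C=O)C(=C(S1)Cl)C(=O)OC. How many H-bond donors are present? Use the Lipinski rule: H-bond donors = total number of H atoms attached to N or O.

Donors: find every N or O and count the H atoms it carries.
  atom 1 (O): bond orders sum to 1 → 1 H
  atom 5 (O): bond orders sum to 2 → 0 H
  atom 11 (O): bond orders sum to 2 → 0 H
  atom 12 (O): bond orders sum to 2 → 0 H
Lipinski HBD = 1.

1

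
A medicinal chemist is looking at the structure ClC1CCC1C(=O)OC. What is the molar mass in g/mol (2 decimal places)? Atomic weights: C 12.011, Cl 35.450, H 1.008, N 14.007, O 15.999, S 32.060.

First, the molecular formula is C6H9ClO2 (counting implicit H from valence).
  C: 6 × 12.011 = 72.066
  Cl: 1 × 35.450 = 35.450
  H: 9 × 1.008 = 9.072
  O: 2 × 15.999 = 31.998
Sum: 6×12.011 + 1×35.450 + 9×1.008 + 2×15.999 = 148.586 → 148.59 g/mol.

148.59 g/mol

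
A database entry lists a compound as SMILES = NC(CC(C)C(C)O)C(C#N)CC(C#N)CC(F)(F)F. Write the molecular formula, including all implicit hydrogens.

C13H20F3N3O

Walk through each heavy atom and fill implicit hydrogens from standard valence (C 4, N 3, O 2, S 2, halogen 1):
  atom 1: N, bond orders sum to 1 (valence 3) → 2 H
  atom 2: C, bond orders sum to 3 (valence 4) → 1 H
  atom 3: C, bond orders sum to 2 (valence 4) → 2 H
  atom 4: C, bond orders sum to 3 (valence 4) → 1 H
  atom 5: C, bond orders sum to 1 (valence 4) → 3 H
  atom 6: C, bond orders sum to 3 (valence 4) → 1 H
  atom 7: C, bond orders sum to 1 (valence 4) → 3 H
  atom 8: O, bond orders sum to 1 (valence 2) → 1 H
  atom 9: C, bond orders sum to 3 (valence 4) → 1 H
  atom 10: C, bond orders sum to 4 (valence 4) → 0 H
  atom 11: N, bond orders sum to 3 (valence 3) → 0 H
  atom 12: C, bond orders sum to 2 (valence 4) → 2 H
  atom 13: C, bond orders sum to 3 (valence 4) → 1 H
  atom 14: C, bond orders sum to 4 (valence 4) → 0 H
  atom 15: N, bond orders sum to 3 (valence 3) → 0 H
  atom 16: C, bond orders sum to 2 (valence 4) → 2 H
  atom 17: C, bond orders sum to 4 (valence 4) → 0 H
  atom 18: F (halogen, monovalent) → 0 H
  atom 19: F (halogen, monovalent) → 0 H
  atom 20: F (halogen, monovalent) → 0 H
Totals → C:13, H:20, F:3, N:3, O:1.
In Hill order: C13H20F3N3O.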